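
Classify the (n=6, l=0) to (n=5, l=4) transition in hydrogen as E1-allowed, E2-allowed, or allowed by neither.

Δl = 4 − 0 = +4; l_i + l_f = 4.
E1 (Δl = ±1): not satisfied.
E2 (Δl = 0,±2, l_i+l_f ≥ 2): not satisfied.

neither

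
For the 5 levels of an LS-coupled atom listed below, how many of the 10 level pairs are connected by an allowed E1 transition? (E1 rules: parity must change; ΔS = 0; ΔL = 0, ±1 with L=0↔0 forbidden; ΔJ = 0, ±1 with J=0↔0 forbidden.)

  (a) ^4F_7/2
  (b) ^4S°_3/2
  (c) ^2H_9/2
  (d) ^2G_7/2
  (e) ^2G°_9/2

(a)–(b): forbidden (ΔL, ΔJ).
(a)–(c): forbidden (parity, ΔS, ΔL).
(a)–(d): forbidden (parity, ΔS).
(a)–(e): forbidden (ΔS).
(b)–(c): forbidden (ΔS, ΔL, ΔJ).
(b)–(d): forbidden (ΔS, ΔL, ΔJ).
(b)–(e): forbidden (parity, ΔS, ΔL, ΔJ).
(c)–(d): forbidden (parity).
(c)–(e): allowed.
(d)–(e): allowed.
Allowed pairs: 2 of 10.

2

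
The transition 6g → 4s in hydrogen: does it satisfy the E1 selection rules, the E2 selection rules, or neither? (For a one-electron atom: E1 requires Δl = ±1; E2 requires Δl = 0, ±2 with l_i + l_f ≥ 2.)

neither

Δl = 0 − 4 = -4; l_i + l_f = 4.
E1 (Δl = ±1): not satisfied.
E2 (Δl = 0,±2, l_i+l_f ≥ 2): not satisfied.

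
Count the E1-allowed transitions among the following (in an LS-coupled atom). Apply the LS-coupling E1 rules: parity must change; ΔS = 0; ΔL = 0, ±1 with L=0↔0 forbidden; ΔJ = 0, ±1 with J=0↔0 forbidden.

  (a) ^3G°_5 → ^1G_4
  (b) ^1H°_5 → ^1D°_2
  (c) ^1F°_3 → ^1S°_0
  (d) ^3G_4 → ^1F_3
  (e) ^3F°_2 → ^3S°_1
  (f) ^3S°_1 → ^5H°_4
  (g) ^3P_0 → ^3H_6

(a) forbidden (ΔS fails)
(b) forbidden (parity, ΔL, ΔJ fail)
(c) forbidden (parity, ΔL, ΔJ fail)
(d) forbidden (parity, ΔS fail)
(e) forbidden (parity, ΔL fail)
(f) forbidden (parity, ΔS, ΔL, ΔJ fail)
(g) forbidden (parity, ΔL, ΔJ fail)
Total allowed: 0 of 7.

0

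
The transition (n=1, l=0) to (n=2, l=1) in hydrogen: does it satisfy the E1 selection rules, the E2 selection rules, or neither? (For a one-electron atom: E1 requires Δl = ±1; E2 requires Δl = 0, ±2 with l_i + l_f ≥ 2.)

E1

Δl = 1 − 0 = +1; l_i + l_f = 1.
E1 (Δl = ±1): satisfied.
E2 (Δl = 0,±2, l_i+l_f ≥ 2): not satisfied.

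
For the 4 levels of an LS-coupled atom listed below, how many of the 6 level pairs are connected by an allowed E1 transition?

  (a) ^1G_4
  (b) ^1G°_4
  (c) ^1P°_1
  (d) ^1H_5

2

(a)–(b): allowed.
(a)–(c): forbidden (ΔL, ΔJ).
(a)–(d): forbidden (parity).
(b)–(c): forbidden (parity, ΔL, ΔJ).
(b)–(d): allowed.
(c)–(d): forbidden (ΔL, ΔJ).
Allowed pairs: 2 of 6.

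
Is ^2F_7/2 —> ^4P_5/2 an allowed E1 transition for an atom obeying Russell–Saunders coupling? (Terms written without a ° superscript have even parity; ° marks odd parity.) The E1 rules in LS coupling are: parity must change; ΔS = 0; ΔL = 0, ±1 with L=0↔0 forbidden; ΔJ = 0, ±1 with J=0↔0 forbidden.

forbidden

Parity must change: even → even — violated.
ΔL = 0, ±1 (not L=0↔0): L: 3 → 1, ΔL = -2 — violated.
ΔS = 0: S: 1/2 → 3/2 — violated.
ΔJ = 0, ±1 (not J=0↔0): J: 7/2 → 5/2, ΔJ = -1 — satisfied.
Rule(s) violated: parity, ΔS, ΔL.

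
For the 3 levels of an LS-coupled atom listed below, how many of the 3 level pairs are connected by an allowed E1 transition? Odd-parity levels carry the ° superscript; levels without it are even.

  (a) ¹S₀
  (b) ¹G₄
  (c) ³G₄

0

(a)–(b): forbidden (parity, ΔL, ΔJ).
(a)–(c): forbidden (parity, ΔS, ΔL, ΔJ).
(b)–(c): forbidden (parity, ΔS).
Allowed pairs: 0 of 3.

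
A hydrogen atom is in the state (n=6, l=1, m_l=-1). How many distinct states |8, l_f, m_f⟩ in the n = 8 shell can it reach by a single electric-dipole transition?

4

E1 requires Δl = ±1, so l_f ∈ {0, 2}; with 0 ≤ l_f ≤ n_f−1 = 7, the allowed l_f values are {0, 2}.
For l_f = 0: m_f ∈ {m_i−1, m_i, m_i+1} ∩ [−0, 0] = {0} → 1 state.
For l_f = 2: m_f ∈ {m_i−1, m_i, m_i+1} ∩ [−2, 2] = {-2, -1, 0} → 3 states.
Total: 4.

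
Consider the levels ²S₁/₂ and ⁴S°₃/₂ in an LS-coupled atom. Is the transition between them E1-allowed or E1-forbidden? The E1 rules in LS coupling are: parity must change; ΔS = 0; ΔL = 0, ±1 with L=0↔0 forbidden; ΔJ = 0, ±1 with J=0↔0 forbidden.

forbidden

Parity must change: even → odd — ok.
ΔS = 0: S: 1/2 → 3/2 — fails.
ΔL = 0, ±1 (not L=0↔0): L: 0 → 0, ΔL = +0 — fails.
ΔJ = 0, ±1 (not J=0↔0): J: 1/2 → 3/2, ΔJ = +1 — ok.
Rule(s) violated: ΔS, ΔL.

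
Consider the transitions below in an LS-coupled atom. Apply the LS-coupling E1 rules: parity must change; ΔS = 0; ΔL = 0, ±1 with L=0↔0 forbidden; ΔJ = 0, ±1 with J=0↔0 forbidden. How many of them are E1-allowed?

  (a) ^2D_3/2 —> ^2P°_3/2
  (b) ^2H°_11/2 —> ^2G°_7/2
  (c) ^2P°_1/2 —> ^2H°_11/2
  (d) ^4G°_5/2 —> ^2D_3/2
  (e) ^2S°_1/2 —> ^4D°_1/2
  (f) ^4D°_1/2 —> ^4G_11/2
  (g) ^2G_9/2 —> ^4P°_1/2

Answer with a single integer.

1

(a) allowed
(b) forbidden (parity, ΔJ fail)
(c) forbidden (parity, ΔL, ΔJ fail)
(d) forbidden (ΔS, ΔL fail)
(e) forbidden (parity, ΔS, ΔL fail)
(f) forbidden (ΔL, ΔJ fail)
(g) forbidden (ΔS, ΔL, ΔJ fail)
Total allowed: 1 of 7.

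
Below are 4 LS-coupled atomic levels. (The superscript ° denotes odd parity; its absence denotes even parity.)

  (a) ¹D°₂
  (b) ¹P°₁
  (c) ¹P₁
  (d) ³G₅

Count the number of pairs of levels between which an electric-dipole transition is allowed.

2

(a)–(b): forbidden (parity).
(a)–(c): allowed.
(a)–(d): forbidden (ΔS, ΔL, ΔJ).
(b)–(c): allowed.
(b)–(d): forbidden (ΔS, ΔL, ΔJ).
(c)–(d): forbidden (parity, ΔS, ΔL, ΔJ).
Allowed pairs: 2 of 6.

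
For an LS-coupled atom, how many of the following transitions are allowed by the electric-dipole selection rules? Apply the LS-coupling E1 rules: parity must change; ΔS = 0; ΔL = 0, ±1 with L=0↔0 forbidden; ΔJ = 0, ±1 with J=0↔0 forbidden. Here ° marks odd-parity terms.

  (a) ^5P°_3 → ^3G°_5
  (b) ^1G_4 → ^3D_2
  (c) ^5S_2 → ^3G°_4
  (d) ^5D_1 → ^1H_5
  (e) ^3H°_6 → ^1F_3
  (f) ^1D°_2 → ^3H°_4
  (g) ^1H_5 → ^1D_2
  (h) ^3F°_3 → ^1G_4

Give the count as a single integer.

0

(a) forbidden (parity, ΔS, ΔL, ΔJ fail)
(b) forbidden (parity, ΔS, ΔL, ΔJ fail)
(c) forbidden (ΔS, ΔL, ΔJ fail)
(d) forbidden (parity, ΔS, ΔL, ΔJ fail)
(e) forbidden (ΔS, ΔL, ΔJ fail)
(f) forbidden (parity, ΔS, ΔL, ΔJ fail)
(g) forbidden (parity, ΔL, ΔJ fail)
(h) forbidden (ΔS fails)
Total allowed: 0 of 8.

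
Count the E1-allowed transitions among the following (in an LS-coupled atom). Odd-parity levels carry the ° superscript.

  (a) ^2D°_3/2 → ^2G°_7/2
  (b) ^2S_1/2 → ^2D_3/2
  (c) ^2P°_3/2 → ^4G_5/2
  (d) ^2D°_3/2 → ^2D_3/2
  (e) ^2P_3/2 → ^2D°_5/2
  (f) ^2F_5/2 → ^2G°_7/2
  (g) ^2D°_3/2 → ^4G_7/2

(a) forbidden (parity, ΔL, ΔJ fail)
(b) forbidden (parity, ΔL fail)
(c) forbidden (ΔS, ΔL fail)
(d) allowed
(e) allowed
(f) allowed
(g) forbidden (ΔS, ΔL, ΔJ fail)
Total allowed: 3 of 7.

3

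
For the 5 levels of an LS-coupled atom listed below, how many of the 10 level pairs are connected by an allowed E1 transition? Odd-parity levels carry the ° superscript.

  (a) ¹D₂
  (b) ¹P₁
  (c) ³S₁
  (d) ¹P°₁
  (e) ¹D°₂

(a)–(b): forbidden (parity).
(a)–(c): forbidden (parity, ΔS, ΔL).
(a)–(d): allowed.
(a)–(e): allowed.
(b)–(c): forbidden (parity, ΔS).
(b)–(d): allowed.
(b)–(e): allowed.
(c)–(d): forbidden (ΔS).
(c)–(e): forbidden (ΔS, ΔL).
(d)–(e): forbidden (parity).
Allowed pairs: 4 of 10.

4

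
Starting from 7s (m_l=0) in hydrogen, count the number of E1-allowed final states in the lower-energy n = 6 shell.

3

E1 requires Δl = ±1, so l_f ∈ {-1, 1}; with 0 ≤ l_f ≤ n_f−1 = 5, the allowed l_f values are {1}.
For l_f = 1: m_f ∈ {m_i−1, m_i, m_i+1} ∩ [−1, 1] = {-1, 0, 1} → 3 states.
Total: 3.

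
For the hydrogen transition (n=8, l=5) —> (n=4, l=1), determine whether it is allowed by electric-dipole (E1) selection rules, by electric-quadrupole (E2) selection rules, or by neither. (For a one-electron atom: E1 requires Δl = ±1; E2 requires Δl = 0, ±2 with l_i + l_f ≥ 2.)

neither

Δl = 1 − 5 = -4; l_i + l_f = 6.
E1 (Δl = ±1): not satisfied.
E2 (Δl = 0,±2, l_i+l_f ≥ 2): not satisfied.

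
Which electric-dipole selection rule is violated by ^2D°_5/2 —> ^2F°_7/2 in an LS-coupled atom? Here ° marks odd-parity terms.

Initial level: S=1/2, L=2, J=5/2, parity odd. Final level: S=1/2, L=3, J=7/2, parity odd.
Parity must change: odd → odd — fails.
ΔS = 0: S: 1/2 → 1/2 — ok.
ΔL = 0, ±1 (not L=0↔0): L: 2 → 3, ΔL = +1 — ok.
ΔJ = 0, ±1 (not J=0↔0): J: 5/2 → 7/2, ΔJ = +1 — ok.

parity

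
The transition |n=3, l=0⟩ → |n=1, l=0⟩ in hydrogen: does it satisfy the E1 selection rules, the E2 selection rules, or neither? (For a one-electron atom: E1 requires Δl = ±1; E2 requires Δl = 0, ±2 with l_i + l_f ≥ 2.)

Δl = 0 − 0 = +0; l_i + l_f = 0.
E1 (Δl = ±1): not satisfied.
E2 (Δl = 0,±2, l_i+l_f ≥ 2): not satisfied.

neither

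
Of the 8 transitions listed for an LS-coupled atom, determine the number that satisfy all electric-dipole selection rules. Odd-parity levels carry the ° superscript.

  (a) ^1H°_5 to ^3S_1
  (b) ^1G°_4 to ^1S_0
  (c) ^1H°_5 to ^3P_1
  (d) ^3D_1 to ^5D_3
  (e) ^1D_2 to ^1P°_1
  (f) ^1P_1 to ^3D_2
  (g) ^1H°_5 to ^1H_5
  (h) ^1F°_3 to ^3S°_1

(a) forbidden (ΔS, ΔL, ΔJ fail)
(b) forbidden (ΔL, ΔJ fail)
(c) forbidden (ΔS, ΔL, ΔJ fail)
(d) forbidden (parity, ΔS, ΔJ fail)
(e) allowed
(f) forbidden (parity, ΔS fail)
(g) allowed
(h) forbidden (parity, ΔS, ΔL, ΔJ fail)
Total allowed: 2 of 8.

2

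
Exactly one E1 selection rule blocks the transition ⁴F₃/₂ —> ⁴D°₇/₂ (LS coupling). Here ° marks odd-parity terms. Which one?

the ΔJ = 0, ±1 rule

Parity must change: even → odd — ok.
ΔS = 0: S: 3/2 → 3/2 — ok.
ΔL = 0, ±1 (not L=0↔0): L: 3 → 2, ΔL = -1 — ok.
ΔJ = 0, ±1 (not J=0↔0): J: 3/2 → 7/2, ΔJ = +2 — fails.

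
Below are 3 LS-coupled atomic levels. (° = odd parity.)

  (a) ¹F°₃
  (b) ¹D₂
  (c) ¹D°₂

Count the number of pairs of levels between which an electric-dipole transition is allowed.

(a)–(b): allowed.
(a)–(c): forbidden (parity).
(b)–(c): allowed.
Allowed pairs: 2 of 3.

2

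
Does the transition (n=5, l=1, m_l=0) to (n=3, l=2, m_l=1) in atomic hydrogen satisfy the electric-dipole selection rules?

allowed

l: 1 → 2 (Δl = +1). Δl = ±1 passes.
Δm_l = 1 − (0) = +1. E1 requires Δm_l = 0, ±1: passes.
All E1 selection rules are satisfied.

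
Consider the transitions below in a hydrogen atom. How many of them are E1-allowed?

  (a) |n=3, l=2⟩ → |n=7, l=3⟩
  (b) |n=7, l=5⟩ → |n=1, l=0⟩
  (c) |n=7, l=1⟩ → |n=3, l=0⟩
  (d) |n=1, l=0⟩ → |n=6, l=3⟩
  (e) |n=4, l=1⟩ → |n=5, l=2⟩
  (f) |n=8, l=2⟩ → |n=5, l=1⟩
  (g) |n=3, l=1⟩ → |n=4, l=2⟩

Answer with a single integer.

5

(a) allowed
(b) forbidden — Δl = -5 (E1 requires Δl = ±1)
(c) allowed
(d) forbidden — Δl = +3 (E1 requires Δl = ±1)
(e) allowed
(f) allowed
(g) allowed
Total allowed: 5 of 7.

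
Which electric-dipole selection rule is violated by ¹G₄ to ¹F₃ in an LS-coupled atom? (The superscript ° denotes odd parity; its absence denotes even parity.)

Parity must change: even → even — fails.
ΔS = 0: S: 0 → 0 — ok.
ΔL = 0, ±1 (not L=0↔0): L: 4 → 3, ΔL = -1 — ok.
ΔJ = 0, ±1 (not J=0↔0): J: 4 → 3, ΔJ = -1 — ok.

parity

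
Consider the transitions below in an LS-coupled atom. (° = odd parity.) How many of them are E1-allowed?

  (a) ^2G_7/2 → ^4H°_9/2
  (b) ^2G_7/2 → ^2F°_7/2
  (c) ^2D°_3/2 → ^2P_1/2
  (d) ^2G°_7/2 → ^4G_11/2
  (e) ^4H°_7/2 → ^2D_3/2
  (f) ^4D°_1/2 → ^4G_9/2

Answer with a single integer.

(a) forbidden (ΔS fails)
(b) allowed
(c) allowed
(d) forbidden (ΔS, ΔJ fail)
(e) forbidden (ΔS, ΔL, ΔJ fail)
(f) forbidden (ΔL, ΔJ fail)
Total allowed: 2 of 6.

2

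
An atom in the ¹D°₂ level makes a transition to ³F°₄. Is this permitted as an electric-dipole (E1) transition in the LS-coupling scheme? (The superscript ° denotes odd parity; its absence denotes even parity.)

ΔJ = 0, ±1 (not J=0↔0): J: 2 → 4, ΔJ = +2 — fails.
ΔS = 0: S: 0 → 1 — fails.
ΔL = 0, ±1 (not L=0↔0): L: 2 → 3, ΔL = +1 — passes.
Parity must change: odd → odd — fails.
Rule(s) violated: parity, ΔS, ΔJ.

forbidden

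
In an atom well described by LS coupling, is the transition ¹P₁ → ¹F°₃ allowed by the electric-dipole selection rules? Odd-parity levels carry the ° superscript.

Initial level: S=0, L=1, J=1, parity even. Final level: S=0, L=3, J=3, parity odd.
Parity must change: even → odd — ✓.
ΔS = 0: S: 0 → 0 — ✓.
ΔL = 0, ±1 (not L=0↔0): L: 1 → 3, ΔL = +2 — ✗.
ΔJ = 0, ±1 (not J=0↔0): J: 1 → 3, ΔJ = +2 — ✗.
Rule(s) violated: ΔL, ΔJ.

forbidden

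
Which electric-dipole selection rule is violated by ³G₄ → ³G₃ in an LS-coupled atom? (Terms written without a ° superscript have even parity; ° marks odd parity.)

Initial level: S=1, L=4, J=4, parity even. Final level: S=1, L=4, J=3, parity even.
ΔJ = 0, ±1 (not J=0↔0): J: 4 → 3, ΔJ = -1 — ✓.
ΔS = 0: S: 1 → 1 — ✓.
ΔL = 0, ±1 (not L=0↔0): L: 4 → 4, ΔL = +0 — ✓.
Parity must change: even → even — ✗.

parity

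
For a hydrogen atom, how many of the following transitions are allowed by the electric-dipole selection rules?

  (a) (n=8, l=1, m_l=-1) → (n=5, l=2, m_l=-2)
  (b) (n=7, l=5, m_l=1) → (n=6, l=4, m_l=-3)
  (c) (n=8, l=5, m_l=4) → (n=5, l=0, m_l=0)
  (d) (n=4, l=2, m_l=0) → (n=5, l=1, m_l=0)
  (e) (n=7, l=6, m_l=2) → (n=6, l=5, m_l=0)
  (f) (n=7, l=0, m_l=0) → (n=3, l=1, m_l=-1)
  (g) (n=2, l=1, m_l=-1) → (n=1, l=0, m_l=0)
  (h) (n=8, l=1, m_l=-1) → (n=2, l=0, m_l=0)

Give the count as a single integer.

(a) allowed
(b) forbidden — Δm_l = -4 (E1 requires Δm_l = 0, ±1)
(c) forbidden — Δl = -5 (E1 requires Δl = ±1); Δm_l = -4 (E1 requires Δm_l = 0, ±1)
(d) allowed
(e) forbidden — Δm_l = -2 (E1 requires Δm_l = 0, ±1)
(f) allowed
(g) allowed
(h) allowed
Total allowed: 5 of 8.

5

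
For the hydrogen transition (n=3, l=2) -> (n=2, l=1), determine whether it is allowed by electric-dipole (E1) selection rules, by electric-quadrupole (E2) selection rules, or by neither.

E1

Δl = 1 − 2 = -1; l_i + l_f = 3.
E1 (Δl = ±1): satisfied.
E2 (Δl = 0,±2, l_i+l_f ≥ 2): not satisfied.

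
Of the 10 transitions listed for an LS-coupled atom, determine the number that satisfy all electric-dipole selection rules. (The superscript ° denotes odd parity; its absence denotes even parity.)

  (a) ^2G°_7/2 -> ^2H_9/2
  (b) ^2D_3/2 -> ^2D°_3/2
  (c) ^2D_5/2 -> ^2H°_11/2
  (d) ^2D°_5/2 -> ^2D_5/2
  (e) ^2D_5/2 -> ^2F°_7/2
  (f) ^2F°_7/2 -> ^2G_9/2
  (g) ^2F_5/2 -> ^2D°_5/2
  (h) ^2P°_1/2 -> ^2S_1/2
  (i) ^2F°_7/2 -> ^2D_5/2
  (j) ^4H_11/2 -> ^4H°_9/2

9

(a) allowed
(b) allowed
(c) forbidden (ΔL, ΔJ fail)
(d) allowed
(e) allowed
(f) allowed
(g) allowed
(h) allowed
(i) allowed
(j) allowed
Total allowed: 9 of 10.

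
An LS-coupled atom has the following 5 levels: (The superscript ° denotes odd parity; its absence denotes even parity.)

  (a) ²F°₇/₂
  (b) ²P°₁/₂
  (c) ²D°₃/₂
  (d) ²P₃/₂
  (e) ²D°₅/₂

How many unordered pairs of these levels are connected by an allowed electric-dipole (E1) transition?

(a)–(b): forbidden (parity, ΔL, ΔJ).
(a)–(c): forbidden (parity, ΔJ).
(a)–(d): forbidden (ΔL, ΔJ).
(a)–(e): forbidden (parity).
(b)–(c): forbidden (parity).
(b)–(d): allowed.
(b)–(e): forbidden (parity, ΔJ).
(c)–(d): allowed.
(c)–(e): forbidden (parity).
(d)–(e): allowed.
Allowed pairs: 3 of 10.

3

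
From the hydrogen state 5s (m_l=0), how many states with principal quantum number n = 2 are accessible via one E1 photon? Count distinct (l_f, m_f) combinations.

3

E1 requires Δl = ±1, so l_f ∈ {-1, 1}; with 0 ≤ l_f ≤ n_f−1 = 1, the allowed l_f values are {1}.
For l_f = 1: m_f ∈ {m_i−1, m_i, m_i+1} ∩ [−1, 1] = {-1, 0, 1} → 3 states.
Total: 3.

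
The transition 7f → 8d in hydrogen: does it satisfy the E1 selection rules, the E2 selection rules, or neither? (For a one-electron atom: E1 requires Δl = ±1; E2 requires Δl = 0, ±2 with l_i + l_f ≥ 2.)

E1

Δl = 2 − 3 = -1; l_i + l_f = 5.
E1 (Δl = ±1): satisfied.
E2 (Δl = 0,±2, l_i+l_f ≥ 2): not satisfied.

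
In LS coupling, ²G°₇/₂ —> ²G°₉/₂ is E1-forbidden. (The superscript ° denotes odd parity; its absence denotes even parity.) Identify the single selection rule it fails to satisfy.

Initial level: S=1/2, L=4, J=7/2, parity odd. Final level: S=1/2, L=4, J=9/2, parity odd.
ΔS = 0: S: 1/2 → 1/2 — passes.
ΔJ = 0, ±1 (not J=0↔0): J: 7/2 → 9/2, ΔJ = +1 — passes.
Parity must change: odd → odd — fails.
ΔL = 0, ±1 (not L=0↔0): L: 4 → 4, ΔL = +0 — passes.

parity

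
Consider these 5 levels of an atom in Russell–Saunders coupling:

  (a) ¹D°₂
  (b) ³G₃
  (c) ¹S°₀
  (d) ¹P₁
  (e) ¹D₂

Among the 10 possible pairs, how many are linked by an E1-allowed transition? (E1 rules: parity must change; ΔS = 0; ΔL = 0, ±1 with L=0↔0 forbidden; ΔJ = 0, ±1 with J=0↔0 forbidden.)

(a)–(b): forbidden (ΔS, ΔL).
(a)–(c): forbidden (parity, ΔL, ΔJ).
(a)–(d): allowed.
(a)–(e): allowed.
(b)–(c): forbidden (ΔS, ΔL, ΔJ).
(b)–(d): forbidden (parity, ΔS, ΔL, ΔJ).
(b)–(e): forbidden (parity, ΔS, ΔL).
(c)–(d): allowed.
(c)–(e): forbidden (ΔL, ΔJ).
(d)–(e): forbidden (parity).
Allowed pairs: 3 of 10.

3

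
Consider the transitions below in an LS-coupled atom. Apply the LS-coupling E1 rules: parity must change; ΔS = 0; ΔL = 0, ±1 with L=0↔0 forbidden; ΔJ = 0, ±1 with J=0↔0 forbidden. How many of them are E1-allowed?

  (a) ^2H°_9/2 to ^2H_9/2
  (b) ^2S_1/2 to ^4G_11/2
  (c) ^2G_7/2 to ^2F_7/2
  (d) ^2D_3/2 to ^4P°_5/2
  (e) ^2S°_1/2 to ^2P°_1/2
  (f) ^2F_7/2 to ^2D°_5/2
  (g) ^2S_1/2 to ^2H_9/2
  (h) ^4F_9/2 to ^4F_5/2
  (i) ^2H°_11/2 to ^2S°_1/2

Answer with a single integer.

2

(a) allowed
(b) forbidden (parity, ΔS, ΔL, ΔJ fail)
(c) forbidden (parity fails)
(d) forbidden (ΔS fails)
(e) forbidden (parity fails)
(f) allowed
(g) forbidden (parity, ΔL, ΔJ fail)
(h) forbidden (parity, ΔJ fail)
(i) forbidden (parity, ΔL, ΔJ fail)
Total allowed: 2 of 9.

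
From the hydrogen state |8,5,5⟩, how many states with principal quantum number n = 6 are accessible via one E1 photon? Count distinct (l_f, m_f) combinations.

1

E1 requires Δl = ±1, so l_f ∈ {4, 6}; with 0 ≤ l_f ≤ n_f−1 = 5, the allowed l_f values are {4}.
For l_f = 4: m_f ∈ {m_i−1, m_i, m_i+1} ∩ [−4, 4] = {4} → 1 state.
Total: 1.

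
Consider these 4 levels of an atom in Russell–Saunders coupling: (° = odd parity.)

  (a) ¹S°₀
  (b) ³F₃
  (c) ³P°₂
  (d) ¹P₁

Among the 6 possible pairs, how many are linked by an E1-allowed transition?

(a)–(b): forbidden (ΔS, ΔL, ΔJ).
(a)–(c): forbidden (parity, ΔS, ΔJ).
(a)–(d): allowed.
(b)–(c): forbidden (ΔL).
(b)–(d): forbidden (parity, ΔS, ΔL, ΔJ).
(c)–(d): forbidden (ΔS).
Allowed pairs: 1 of 6.

1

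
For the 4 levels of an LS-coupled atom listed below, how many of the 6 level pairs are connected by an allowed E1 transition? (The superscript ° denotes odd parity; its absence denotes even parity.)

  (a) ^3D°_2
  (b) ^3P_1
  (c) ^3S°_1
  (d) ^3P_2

(a)–(b): allowed.
(a)–(c): forbidden (parity, ΔL).
(a)–(d): allowed.
(b)–(c): allowed.
(b)–(d): forbidden (parity).
(c)–(d): allowed.
Allowed pairs: 4 of 6.

4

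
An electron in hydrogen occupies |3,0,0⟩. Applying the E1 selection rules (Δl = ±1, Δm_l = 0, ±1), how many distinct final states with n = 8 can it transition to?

3

E1 requires Δl = ±1, so l_f ∈ {-1, 1}; with 0 ≤ l_f ≤ n_f−1 = 7, the allowed l_f values are {1}.
For l_f = 1: m_f ∈ {m_i−1, m_i, m_i+1} ∩ [−1, 1] = {-1, 0, 1} → 3 states.
Total: 3.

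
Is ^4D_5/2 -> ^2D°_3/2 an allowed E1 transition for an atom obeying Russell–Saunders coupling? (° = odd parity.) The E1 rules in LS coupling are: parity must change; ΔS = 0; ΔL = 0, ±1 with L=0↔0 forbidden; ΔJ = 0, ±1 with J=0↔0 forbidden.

forbidden

Parity must change: even → odd — passes.
ΔJ = 0, ±1 (not J=0↔0): J: 5/2 → 3/2, ΔJ = -1 — passes.
ΔL = 0, ±1 (not L=0↔0): L: 2 → 2, ΔL = +0 — passes.
ΔS = 0: S: 3/2 → 1/2 — fails.
Rule(s) violated: ΔS.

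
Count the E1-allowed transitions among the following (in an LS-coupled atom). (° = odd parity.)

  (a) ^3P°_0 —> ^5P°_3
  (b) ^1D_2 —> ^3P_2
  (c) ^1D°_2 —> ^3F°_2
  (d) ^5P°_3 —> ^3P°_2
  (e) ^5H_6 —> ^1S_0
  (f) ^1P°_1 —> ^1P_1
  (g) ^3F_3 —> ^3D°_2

(a) forbidden (parity, ΔS, ΔJ fail)
(b) forbidden (parity, ΔS fail)
(c) forbidden (parity, ΔS fail)
(d) forbidden (parity, ΔS fail)
(e) forbidden (parity, ΔS, ΔL, ΔJ fail)
(f) allowed
(g) allowed
Total allowed: 2 of 7.

2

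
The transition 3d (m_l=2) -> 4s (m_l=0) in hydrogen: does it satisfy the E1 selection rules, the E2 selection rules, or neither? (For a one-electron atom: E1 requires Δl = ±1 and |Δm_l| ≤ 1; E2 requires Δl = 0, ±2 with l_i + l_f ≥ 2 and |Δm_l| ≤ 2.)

E2

Δl = 0 − 2 = -2; l_i + l_f = 2.
Δm_l = -2.
E1 (Δl = ±1, |Δm_l| ≤ 1): not satisfied.
E2 (Δl = 0,±2, l_i+l_f ≥ 2, |Δm_l| ≤ 2): satisfied.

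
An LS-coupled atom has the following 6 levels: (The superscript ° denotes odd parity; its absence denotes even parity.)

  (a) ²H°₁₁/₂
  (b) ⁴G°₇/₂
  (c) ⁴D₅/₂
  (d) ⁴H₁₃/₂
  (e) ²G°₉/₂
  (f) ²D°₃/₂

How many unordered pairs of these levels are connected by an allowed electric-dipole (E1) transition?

(a)–(b): forbidden (parity, ΔS, ΔJ).
(a)–(c): forbidden (ΔS, ΔL, ΔJ).
(a)–(d): forbidden (ΔS).
(a)–(e): forbidden (parity).
(a)–(f): forbidden (parity, ΔL, ΔJ).
(b)–(c): forbidden (ΔL).
(b)–(d): forbidden (ΔJ).
(b)–(e): forbidden (parity, ΔS).
(b)–(f): forbidden (parity, ΔS, ΔL, ΔJ).
(c)–(d): forbidden (parity, ΔL, ΔJ).
(c)–(e): forbidden (ΔS, ΔL, ΔJ).
(c)–(f): forbidden (ΔS).
(d)–(e): forbidden (ΔS, ΔJ).
(d)–(f): forbidden (ΔS, ΔL, ΔJ).
(e)–(f): forbidden (parity, ΔL, ΔJ).
Allowed pairs: 0 of 15.

0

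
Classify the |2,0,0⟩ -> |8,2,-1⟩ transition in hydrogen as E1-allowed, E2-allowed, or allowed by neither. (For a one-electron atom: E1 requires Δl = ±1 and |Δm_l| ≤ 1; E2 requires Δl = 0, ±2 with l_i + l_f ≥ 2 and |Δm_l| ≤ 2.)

E2

Δl = 2 − 0 = +2; l_i + l_f = 2.
Δm_l = -1.
E1 (Δl = ±1, |Δm_l| ≤ 1): not satisfied.
E2 (Δl = 0,±2, l_i+l_f ≥ 2, |Δm_l| ≤ 2): satisfied.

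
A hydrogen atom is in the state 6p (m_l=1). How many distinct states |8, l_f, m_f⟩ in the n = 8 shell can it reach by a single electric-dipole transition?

4

E1 requires Δl = ±1, so l_f ∈ {0, 2}; with 0 ≤ l_f ≤ n_f−1 = 7, the allowed l_f values are {0, 2}.
For l_f = 0: m_f ∈ {m_i−1, m_i, m_i+1} ∩ [−0, 0] = {0} → 1 state.
For l_f = 2: m_f ∈ {m_i−1, m_i, m_i+1} ∩ [−2, 2] = {0, 1, 2} → 3 states.
Total: 4.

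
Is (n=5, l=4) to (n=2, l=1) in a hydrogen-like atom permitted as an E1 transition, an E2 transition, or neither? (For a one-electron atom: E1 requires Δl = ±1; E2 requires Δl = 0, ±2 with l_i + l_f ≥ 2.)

neither

Δl = 1 − 4 = -3; l_i + l_f = 5.
E1 (Δl = ±1): not satisfied.
E2 (Δl = 0,±2, l_i+l_f ≥ 2): not satisfied.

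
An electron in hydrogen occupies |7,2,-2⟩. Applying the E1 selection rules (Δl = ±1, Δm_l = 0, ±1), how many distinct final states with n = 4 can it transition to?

4

E1 requires Δl = ±1, so l_f ∈ {1, 3}; with 0 ≤ l_f ≤ n_f−1 = 3, the allowed l_f values are {1, 3}.
For l_f = 1: m_f ∈ {m_i−1, m_i, m_i+1} ∩ [−1, 1] = {-1} → 1 state.
For l_f = 3: m_f ∈ {m_i−1, m_i, m_i+1} ∩ [−3, 3] = {-3, -2, -1} → 3 states.
Total: 4.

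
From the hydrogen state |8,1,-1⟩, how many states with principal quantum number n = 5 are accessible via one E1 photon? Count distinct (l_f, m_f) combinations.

E1 requires Δl = ±1, so l_f ∈ {0, 2}; with 0 ≤ l_f ≤ n_f−1 = 4, the allowed l_f values are {0, 2}.
For l_f = 0: m_f ∈ {m_i−1, m_i, m_i+1} ∩ [−0, 0] = {0} → 1 state.
For l_f = 2: m_f ∈ {m_i−1, m_i, m_i+1} ∩ [−2, 2] = {-2, -1, 0} → 3 states.
Total: 4.

4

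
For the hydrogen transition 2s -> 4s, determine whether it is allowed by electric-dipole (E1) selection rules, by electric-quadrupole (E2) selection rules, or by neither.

neither

Δl = 0 − 0 = +0; l_i + l_f = 0.
E1 (Δl = ±1): not satisfied.
E2 (Δl = 0,±2, l_i+l_f ≥ 2): not satisfied.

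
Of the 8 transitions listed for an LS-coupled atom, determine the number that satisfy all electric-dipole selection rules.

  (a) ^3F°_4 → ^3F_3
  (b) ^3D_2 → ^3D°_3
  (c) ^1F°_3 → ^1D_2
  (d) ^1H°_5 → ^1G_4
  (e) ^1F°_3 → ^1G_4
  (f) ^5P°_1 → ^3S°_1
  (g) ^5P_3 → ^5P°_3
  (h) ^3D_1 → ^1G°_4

6

(a) allowed
(b) allowed
(c) allowed
(d) allowed
(e) allowed
(f) forbidden (parity, ΔS fail)
(g) allowed
(h) forbidden (ΔS, ΔL, ΔJ fail)
Total allowed: 6 of 8.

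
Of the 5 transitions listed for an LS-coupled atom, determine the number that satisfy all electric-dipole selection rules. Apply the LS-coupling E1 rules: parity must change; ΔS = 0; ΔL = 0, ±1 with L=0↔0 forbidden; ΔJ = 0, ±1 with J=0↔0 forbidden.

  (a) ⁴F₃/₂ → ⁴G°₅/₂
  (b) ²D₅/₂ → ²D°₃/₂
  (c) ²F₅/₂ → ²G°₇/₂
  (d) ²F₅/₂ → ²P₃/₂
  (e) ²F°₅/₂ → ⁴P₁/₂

(a) allowed
(b) allowed
(c) allowed
(d) forbidden (parity, ΔL fail)
(e) forbidden (ΔS, ΔL, ΔJ fail)
Total allowed: 3 of 5.

3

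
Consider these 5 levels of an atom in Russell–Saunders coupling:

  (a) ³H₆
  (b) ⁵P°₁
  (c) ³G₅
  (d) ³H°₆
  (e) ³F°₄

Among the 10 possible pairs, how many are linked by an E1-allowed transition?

(a)–(b): forbidden (ΔS, ΔL, ΔJ).
(a)–(c): forbidden (parity).
(a)–(d): allowed.
(a)–(e): forbidden (ΔL, ΔJ).
(b)–(c): forbidden (ΔS, ΔL, ΔJ).
(b)–(d): forbidden (parity, ΔS, ΔL, ΔJ).
(b)–(e): forbidden (parity, ΔS, ΔL, ΔJ).
(c)–(d): allowed.
(c)–(e): allowed.
(d)–(e): forbidden (parity, ΔL, ΔJ).
Allowed pairs: 3 of 10.

3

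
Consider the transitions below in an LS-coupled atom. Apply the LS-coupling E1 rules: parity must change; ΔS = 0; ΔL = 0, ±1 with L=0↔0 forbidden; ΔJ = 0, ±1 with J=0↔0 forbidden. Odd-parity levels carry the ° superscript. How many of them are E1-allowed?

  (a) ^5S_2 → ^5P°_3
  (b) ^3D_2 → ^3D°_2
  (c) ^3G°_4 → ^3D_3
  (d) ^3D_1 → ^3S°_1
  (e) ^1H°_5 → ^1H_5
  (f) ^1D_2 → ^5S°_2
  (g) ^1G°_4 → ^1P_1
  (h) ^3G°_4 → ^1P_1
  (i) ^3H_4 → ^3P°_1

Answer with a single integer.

(a) allowed
(b) allowed
(c) forbidden (ΔL fails)
(d) forbidden (ΔL fails)
(e) allowed
(f) forbidden (ΔS, ΔL fail)
(g) forbidden (ΔL, ΔJ fail)
(h) forbidden (ΔS, ΔL, ΔJ fail)
(i) forbidden (ΔL, ΔJ fail)
Total allowed: 3 of 9.

3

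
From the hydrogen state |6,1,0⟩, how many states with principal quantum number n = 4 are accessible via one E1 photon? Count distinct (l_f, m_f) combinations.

4

E1 requires Δl = ±1, so l_f ∈ {0, 2}; with 0 ≤ l_f ≤ n_f−1 = 3, the allowed l_f values are {0, 2}.
For l_f = 0: m_f ∈ {m_i−1, m_i, m_i+1} ∩ [−0, 0] = {0} → 1 state.
For l_f = 2: m_f ∈ {m_i−1, m_i, m_i+1} ∩ [−2, 2] = {-1, 0, 1} → 3 states.
Total: 4.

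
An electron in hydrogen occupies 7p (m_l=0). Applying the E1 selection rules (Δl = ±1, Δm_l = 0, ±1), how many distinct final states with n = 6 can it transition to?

4

E1 requires Δl = ±1, so l_f ∈ {0, 2}; with 0 ≤ l_f ≤ n_f−1 = 5, the allowed l_f values are {0, 2}.
For l_f = 0: m_f ∈ {m_i−1, m_i, m_i+1} ∩ [−0, 0] = {0} → 1 state.
For l_f = 2: m_f ∈ {m_i−1, m_i, m_i+1} ∩ [−2, 2] = {-1, 0, 1} → 3 states.
Total: 4.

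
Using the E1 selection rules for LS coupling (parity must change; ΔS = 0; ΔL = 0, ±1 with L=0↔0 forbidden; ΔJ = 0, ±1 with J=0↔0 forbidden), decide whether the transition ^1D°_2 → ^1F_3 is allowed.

Parity must change: odd → even — satisfied.
ΔS = 0: S: 0 → 0 — satisfied.
ΔL = 0, ±1 (not L=0↔0): L: 2 → 3, ΔL = +1 — satisfied.
ΔJ = 0, ±1 (not J=0↔0): J: 2 → 3, ΔJ = +1 — satisfied.
All four E1 rules are satisfied.

allowed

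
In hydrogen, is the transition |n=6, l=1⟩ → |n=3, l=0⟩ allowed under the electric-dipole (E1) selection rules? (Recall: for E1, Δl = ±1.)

allowed

l: 1 → 0 (Δl = -1). Δl = ±1 satisfied.
All E1 selection rules are satisfied.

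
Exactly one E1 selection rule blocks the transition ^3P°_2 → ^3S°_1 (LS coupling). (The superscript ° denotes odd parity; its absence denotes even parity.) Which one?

parity

Parity must change: odd → odd — ✗.
ΔS = 0: S: 1 → 1 — ✓.
ΔL = 0, ±1 (not L=0↔0): L: 1 → 0, ΔL = -1 — ✓.
ΔJ = 0, ±1 (not J=0↔0): J: 2 → 1, ΔJ = -1 — ✓.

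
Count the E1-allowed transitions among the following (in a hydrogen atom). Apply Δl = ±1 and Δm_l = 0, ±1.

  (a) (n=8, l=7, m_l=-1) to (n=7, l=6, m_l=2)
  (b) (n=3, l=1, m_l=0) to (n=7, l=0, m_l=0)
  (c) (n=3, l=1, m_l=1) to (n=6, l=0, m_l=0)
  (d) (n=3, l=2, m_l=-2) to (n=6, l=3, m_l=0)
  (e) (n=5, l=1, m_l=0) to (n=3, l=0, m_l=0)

(a) forbidden — Δm_l = +3 (E1 requires Δm_l = 0, ±1)
(b) allowed
(c) allowed
(d) forbidden — Δm_l = +2 (E1 requires Δm_l = 0, ±1)
(e) allowed
Total allowed: 3 of 5.

3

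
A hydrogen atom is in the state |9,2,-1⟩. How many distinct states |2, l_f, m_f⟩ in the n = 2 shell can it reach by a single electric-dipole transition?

E1 requires Δl = ±1, so l_f ∈ {1, 3}; with 0 ≤ l_f ≤ n_f−1 = 1, the allowed l_f values are {1}.
For l_f = 1: m_f ∈ {m_i−1, m_i, m_i+1} ∩ [−1, 1] = {-1, 0} → 2 states.
Total: 2.

2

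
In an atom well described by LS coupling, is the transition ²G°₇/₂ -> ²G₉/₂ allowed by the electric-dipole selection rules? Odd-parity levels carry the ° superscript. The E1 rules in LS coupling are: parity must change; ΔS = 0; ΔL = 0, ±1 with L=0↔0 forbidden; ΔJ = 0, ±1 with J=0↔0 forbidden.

Reading off the term symbols: S 1/2→1/2, L 4→4, J 7/2→9/2, parity odd→even.
Parity must change: odd → even — passes.
ΔS = 0: S: 1/2 → 1/2 — passes.
ΔL = 0, ±1 (not L=0↔0): L: 4 → 4, ΔL = +0 — passes.
ΔJ = 0, ±1 (not J=0↔0): J: 7/2 → 9/2, ΔJ = +1 — passes.
All four E1 rules are satisfied.

allowed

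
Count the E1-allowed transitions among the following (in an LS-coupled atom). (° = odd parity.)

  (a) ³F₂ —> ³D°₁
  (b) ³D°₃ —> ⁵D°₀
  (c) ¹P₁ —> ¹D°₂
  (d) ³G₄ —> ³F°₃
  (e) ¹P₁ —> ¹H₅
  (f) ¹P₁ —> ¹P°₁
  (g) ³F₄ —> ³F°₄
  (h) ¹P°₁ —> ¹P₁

6

(a) allowed
(b) forbidden (parity, ΔS, ΔJ fail)
(c) allowed
(d) allowed
(e) forbidden (parity, ΔL, ΔJ fail)
(f) allowed
(g) allowed
(h) allowed
Total allowed: 6 of 8.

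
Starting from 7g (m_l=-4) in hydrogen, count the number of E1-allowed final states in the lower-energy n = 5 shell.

E1 requires Δl = ±1, so l_f ∈ {3, 5}; with 0 ≤ l_f ≤ n_f−1 = 4, the allowed l_f values are {3}.
For l_f = 3: m_f ∈ {m_i−1, m_i, m_i+1} ∩ [−3, 3] = {-3} → 1 state.
Total: 1.

1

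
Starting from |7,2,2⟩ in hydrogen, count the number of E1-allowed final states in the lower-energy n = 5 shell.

4

E1 requires Δl = ±1, so l_f ∈ {1, 3}; with 0 ≤ l_f ≤ n_f−1 = 4, the allowed l_f values are {1, 3}.
For l_f = 1: m_f ∈ {m_i−1, m_i, m_i+1} ∩ [−1, 1] = {1} → 1 state.
For l_f = 3: m_f ∈ {m_i−1, m_i, m_i+1} ∩ [−3, 3] = {1, 2, 3} → 3 states.
Total: 4.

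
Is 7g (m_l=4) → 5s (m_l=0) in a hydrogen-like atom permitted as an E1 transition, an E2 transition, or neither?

Δl = 0 − 4 = -4; l_i + l_f = 4.
Δm_l = -4.
E1 (Δl = ±1, |Δm_l| ≤ 1): not satisfied.
E2 (Δl = 0,±2, l_i+l_f ≥ 2, |Δm_l| ≤ 2): not satisfied.

neither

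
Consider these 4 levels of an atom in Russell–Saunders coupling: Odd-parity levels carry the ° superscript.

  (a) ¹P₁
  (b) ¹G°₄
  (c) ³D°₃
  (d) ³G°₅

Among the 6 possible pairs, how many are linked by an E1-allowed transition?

(a)–(b): forbidden (ΔL, ΔJ).
(a)–(c): forbidden (ΔS, ΔJ).
(a)–(d): forbidden (ΔS, ΔL, ΔJ).
(b)–(c): forbidden (parity, ΔS, ΔL).
(b)–(d): forbidden (parity, ΔS).
(c)–(d): forbidden (parity, ΔL, ΔJ).
Allowed pairs: 0 of 6.

0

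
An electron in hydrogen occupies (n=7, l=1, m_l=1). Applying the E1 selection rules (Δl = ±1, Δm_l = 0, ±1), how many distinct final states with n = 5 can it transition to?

4

E1 requires Δl = ±1, so l_f ∈ {0, 2}; with 0 ≤ l_f ≤ n_f−1 = 4, the allowed l_f values are {0, 2}.
For l_f = 0: m_f ∈ {m_i−1, m_i, m_i+1} ∩ [−0, 0] = {0} → 1 state.
For l_f = 2: m_f ∈ {m_i−1, m_i, m_i+1} ∩ [−2, 2] = {0, 1, 2} → 3 states.
Total: 4.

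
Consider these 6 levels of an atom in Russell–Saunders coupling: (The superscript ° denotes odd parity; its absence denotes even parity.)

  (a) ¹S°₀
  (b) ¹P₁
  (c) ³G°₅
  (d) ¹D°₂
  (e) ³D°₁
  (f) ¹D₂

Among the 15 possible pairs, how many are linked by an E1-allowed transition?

(a)–(b): allowed.
(a)–(c): forbidden (parity, ΔS, ΔL, ΔJ).
(a)–(d): forbidden (parity, ΔL, ΔJ).
(a)–(e): forbidden (parity, ΔS, ΔL).
(a)–(f): forbidden (ΔL, ΔJ).
(b)–(c): forbidden (ΔS, ΔL, ΔJ).
(b)–(d): allowed.
(b)–(e): forbidden (ΔS).
(b)–(f): forbidden (parity).
(c)–(d): forbidden (parity, ΔS, ΔL, ΔJ).
(c)–(e): forbidden (parity, ΔL, ΔJ).
(c)–(f): forbidden (ΔS, ΔL, ΔJ).
(d)–(e): forbidden (parity, ΔS).
(d)–(f): allowed.
(e)–(f): forbidden (ΔS).
Allowed pairs: 3 of 15.

3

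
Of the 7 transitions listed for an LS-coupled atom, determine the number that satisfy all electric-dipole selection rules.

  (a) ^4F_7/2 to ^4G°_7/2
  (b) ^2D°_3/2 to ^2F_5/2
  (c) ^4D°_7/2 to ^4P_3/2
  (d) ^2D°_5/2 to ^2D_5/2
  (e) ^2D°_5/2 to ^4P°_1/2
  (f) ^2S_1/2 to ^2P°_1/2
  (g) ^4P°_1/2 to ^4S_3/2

5

(a) allowed
(b) allowed
(c) forbidden (ΔJ fails)
(d) allowed
(e) forbidden (parity, ΔS, ΔJ fail)
(f) allowed
(g) allowed
Total allowed: 5 of 7.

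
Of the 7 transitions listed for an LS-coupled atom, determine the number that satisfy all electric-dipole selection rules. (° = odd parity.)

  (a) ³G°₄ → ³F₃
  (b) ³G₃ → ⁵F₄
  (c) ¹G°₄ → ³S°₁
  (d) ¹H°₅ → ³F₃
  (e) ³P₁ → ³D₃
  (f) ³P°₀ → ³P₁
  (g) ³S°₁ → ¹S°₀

(a) allowed
(b) forbidden (parity, ΔS fail)
(c) forbidden (parity, ΔS, ΔL, ΔJ fail)
(d) forbidden (ΔS, ΔL, ΔJ fail)
(e) forbidden (parity, ΔJ fail)
(f) allowed
(g) forbidden (parity, ΔS, ΔL fail)
Total allowed: 2 of 7.

2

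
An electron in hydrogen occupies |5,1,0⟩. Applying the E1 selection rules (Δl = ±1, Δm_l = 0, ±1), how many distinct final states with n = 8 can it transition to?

4

E1 requires Δl = ±1, so l_f ∈ {0, 2}; with 0 ≤ l_f ≤ n_f−1 = 7, the allowed l_f values are {0, 2}.
For l_f = 0: m_f ∈ {m_i−1, m_i, m_i+1} ∩ [−0, 0] = {0} → 1 state.
For l_f = 2: m_f ∈ {m_i−1, m_i, m_i+1} ∩ [−2, 2] = {-1, 0, 1} → 3 states.
Total: 4.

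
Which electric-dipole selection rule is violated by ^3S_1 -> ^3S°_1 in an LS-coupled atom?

the L=0 ↔ L=0 exclusion

Parity must change: even → odd — ✓.
ΔS = 0: S: 1 → 1 — ✓.
ΔL = 0, ±1 (not L=0↔0): L: 0 → 0, ΔL = +0 — ✗.
ΔJ = 0, ±1 (not J=0↔0): J: 1 → 1, ΔJ = +0 — ✓.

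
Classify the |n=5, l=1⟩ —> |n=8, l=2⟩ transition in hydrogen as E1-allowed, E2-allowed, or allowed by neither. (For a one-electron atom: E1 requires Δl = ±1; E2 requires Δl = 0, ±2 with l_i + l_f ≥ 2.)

Δl = 2 − 1 = +1; l_i + l_f = 3.
E1 (Δl = ±1): satisfied.
E2 (Δl = 0,±2, l_i+l_f ≥ 2): not satisfied.

E1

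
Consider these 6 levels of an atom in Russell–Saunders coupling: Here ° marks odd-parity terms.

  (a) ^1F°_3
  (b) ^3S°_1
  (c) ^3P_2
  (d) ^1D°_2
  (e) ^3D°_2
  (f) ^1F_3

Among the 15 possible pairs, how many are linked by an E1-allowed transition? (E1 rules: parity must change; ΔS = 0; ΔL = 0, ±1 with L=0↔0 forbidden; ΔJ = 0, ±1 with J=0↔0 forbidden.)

(a)–(b): forbidden (parity, ΔS, ΔL, ΔJ).
(a)–(c): forbidden (ΔS, ΔL).
(a)–(d): forbidden (parity).
(a)–(e): forbidden (parity, ΔS).
(a)–(f): allowed.
(b)–(c): allowed.
(b)–(d): forbidden (parity, ΔS, ΔL).
(b)–(e): forbidden (parity, ΔL).
(b)–(f): forbidden (ΔS, ΔL, ΔJ).
(c)–(d): forbidden (ΔS).
(c)–(e): allowed.
(c)–(f): forbidden (parity, ΔS, ΔL).
(d)–(e): forbidden (parity, ΔS).
(d)–(f): allowed.
(e)–(f): forbidden (ΔS).
Allowed pairs: 4 of 15.

4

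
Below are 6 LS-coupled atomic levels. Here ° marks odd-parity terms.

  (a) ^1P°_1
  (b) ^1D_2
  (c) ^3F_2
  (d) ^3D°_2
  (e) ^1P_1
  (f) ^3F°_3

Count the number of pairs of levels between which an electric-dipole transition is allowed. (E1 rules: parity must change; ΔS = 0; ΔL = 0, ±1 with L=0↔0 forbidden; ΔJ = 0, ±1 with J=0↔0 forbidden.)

4

(a)–(b): allowed.
(a)–(c): forbidden (ΔS, ΔL).
(a)–(d): forbidden (parity, ΔS).
(a)–(e): allowed.
(a)–(f): forbidden (parity, ΔS, ΔL, ΔJ).
(b)–(c): forbidden (parity, ΔS).
(b)–(d): forbidden (ΔS).
(b)–(e): forbidden (parity).
(b)–(f): forbidden (ΔS).
(c)–(d): allowed.
(c)–(e): forbidden (parity, ΔS, ΔL).
(c)–(f): allowed.
(d)–(e): forbidden (ΔS).
(d)–(f): forbidden (parity).
(e)–(f): forbidden (ΔS, ΔL, ΔJ).
Allowed pairs: 4 of 15.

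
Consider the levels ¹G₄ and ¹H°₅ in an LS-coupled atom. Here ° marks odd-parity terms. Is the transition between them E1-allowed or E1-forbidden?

Reading off the term symbols: S 0→0, L 4→5, J 4→5, parity even→odd.
Parity must change: even → odd — satisfied.
ΔS = 0: S: 0 → 0 — satisfied.
ΔL = 0, ±1 (not L=0↔0): L: 4 → 5, ΔL = +1 — satisfied.
ΔJ = 0, ±1 (not J=0↔0): J: 4 → 5, ΔJ = +1 — satisfied.
All four E1 rules are satisfied.

allowed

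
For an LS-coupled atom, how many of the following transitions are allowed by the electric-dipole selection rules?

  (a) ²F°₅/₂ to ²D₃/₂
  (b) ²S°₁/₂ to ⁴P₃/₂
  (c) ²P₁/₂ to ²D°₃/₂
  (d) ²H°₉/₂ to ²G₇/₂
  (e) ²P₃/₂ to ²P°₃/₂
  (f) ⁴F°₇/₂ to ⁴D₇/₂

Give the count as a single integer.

(a) allowed
(b) forbidden (ΔS fails)
(c) allowed
(d) allowed
(e) allowed
(f) allowed
Total allowed: 5 of 6.

5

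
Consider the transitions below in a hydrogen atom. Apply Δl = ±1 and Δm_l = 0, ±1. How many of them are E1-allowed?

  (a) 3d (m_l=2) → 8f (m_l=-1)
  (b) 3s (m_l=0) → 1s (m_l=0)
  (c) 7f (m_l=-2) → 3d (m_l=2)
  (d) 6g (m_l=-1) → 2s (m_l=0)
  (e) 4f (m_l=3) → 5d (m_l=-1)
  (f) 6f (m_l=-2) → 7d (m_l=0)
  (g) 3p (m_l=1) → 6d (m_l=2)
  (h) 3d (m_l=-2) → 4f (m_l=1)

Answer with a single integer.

1

(a) forbidden — Δm_l = -3 (E1 requires Δm_l = 0, ±1)
(b) forbidden — Δl = +0 (E1 requires Δl = ±1)
(c) forbidden — Δm_l = +4 (E1 requires Δm_l = 0, ±1)
(d) forbidden — Δl = -4 (E1 requires Δl = ±1)
(e) forbidden — Δm_l = -4 (E1 requires Δm_l = 0, ±1)
(f) forbidden — Δm_l = +2 (E1 requires Δm_l = 0, ±1)
(g) allowed
(h) forbidden — Δm_l = +3 (E1 requires Δm_l = 0, ±1)
Total allowed: 1 of 8.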